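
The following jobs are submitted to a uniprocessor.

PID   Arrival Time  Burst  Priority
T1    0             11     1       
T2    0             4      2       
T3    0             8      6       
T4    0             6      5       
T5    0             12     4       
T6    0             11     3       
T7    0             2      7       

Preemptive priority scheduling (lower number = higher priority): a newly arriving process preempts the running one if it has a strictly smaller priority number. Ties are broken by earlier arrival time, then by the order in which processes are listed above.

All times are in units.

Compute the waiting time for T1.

Schedule: | T1 0-11 | T2 11-15 | T6 15-26 | T5 26-38 | T4 38-44 | T3 44-52 | T7 52-54 |
Completion: T1=11  T2=15  T3=52  T4=44  T5=38  T6=26  T7=54
Waiting(T1) = turnaround − burst = 11 − 11 = 0

0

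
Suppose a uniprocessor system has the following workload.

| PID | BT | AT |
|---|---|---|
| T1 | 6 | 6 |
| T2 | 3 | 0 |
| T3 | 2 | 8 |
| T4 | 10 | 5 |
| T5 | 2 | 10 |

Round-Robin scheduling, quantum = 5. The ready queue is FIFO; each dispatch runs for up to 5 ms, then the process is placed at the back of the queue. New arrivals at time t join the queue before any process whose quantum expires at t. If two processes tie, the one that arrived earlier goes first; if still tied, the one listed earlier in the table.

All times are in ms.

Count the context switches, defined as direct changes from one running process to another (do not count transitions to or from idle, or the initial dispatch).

5

Timeline: | T2 0-3 | idle 3-5 | T4 5-10 | T1 10-15 | T3 15-17 | T5 17-19 | T4 19-24 | T1 24-25 |
Completion: T1=25  T2=3  T3=17  T4=24  T5=19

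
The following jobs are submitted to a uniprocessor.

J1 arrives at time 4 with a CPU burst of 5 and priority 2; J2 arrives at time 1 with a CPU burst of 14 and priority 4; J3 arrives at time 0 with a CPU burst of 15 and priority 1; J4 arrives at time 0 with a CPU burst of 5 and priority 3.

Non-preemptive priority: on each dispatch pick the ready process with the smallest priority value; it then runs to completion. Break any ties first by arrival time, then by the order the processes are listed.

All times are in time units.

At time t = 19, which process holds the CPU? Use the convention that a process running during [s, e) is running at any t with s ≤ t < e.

Gantt: | J3 0-15 | J1 15-20 | J4 20-25 | J2 25-39 |
Completion: J1=20  J2=39  J3=15  J4=25
Turnaround (C−A): J1=16  J2=38  J3=15  J4=25

J1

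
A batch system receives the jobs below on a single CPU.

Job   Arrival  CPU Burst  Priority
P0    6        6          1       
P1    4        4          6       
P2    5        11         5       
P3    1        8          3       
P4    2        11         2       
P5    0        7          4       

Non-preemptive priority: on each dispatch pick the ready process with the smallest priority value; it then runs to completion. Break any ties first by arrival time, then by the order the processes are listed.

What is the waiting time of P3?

Gantt: | P5 0-7 | P0 7-13 | P4 13-24 | P3 24-32 | P2 32-43 | P1 43-47 |
Completion: P0=13  P1=47  P2=43  P3=32  P4=24  P5=7
Turnaround (C−A): P0=7  P1=43  P2=38  P3=31  P4=22  P5=7
Waiting(P3) = turnaround − burst = 31 − 8 = 23

23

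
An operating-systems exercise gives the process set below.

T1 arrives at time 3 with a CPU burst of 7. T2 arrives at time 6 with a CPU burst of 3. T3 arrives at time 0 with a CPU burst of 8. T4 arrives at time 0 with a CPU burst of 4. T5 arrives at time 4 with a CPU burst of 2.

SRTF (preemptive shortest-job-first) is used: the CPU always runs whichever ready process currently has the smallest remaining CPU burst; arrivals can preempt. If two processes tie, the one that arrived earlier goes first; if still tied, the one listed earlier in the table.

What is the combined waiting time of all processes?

22

Gantt: | T4 0-4 | T5 4-6 | T2 6-9 | T1 9-16 | T3 16-24 |
Completion: T1=16  T2=9  T3=24  T4=4  T5=6
Waiting = turnaround − burst: T1=6, T2=0, T3=16, T4=0, T5=0
Total waiting = 6 + 0 + 16 + 0 + 0 = 22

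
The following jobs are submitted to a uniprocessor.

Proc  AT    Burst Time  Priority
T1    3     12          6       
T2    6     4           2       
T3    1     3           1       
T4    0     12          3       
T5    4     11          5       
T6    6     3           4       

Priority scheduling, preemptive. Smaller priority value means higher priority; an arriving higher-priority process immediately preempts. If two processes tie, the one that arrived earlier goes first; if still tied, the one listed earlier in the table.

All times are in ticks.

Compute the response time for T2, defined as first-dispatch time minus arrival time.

0

Timeline: | T4 0-1 | T3 1-4 | T4 4-6 | T2 6-10 | T4 10-19 | T6 19-22 | T5 22-33 | T1 33-45 |
Completion: T1=45  T2=10  T3=4  T4=19  T5=33  T6=22
Response(T2) = first start − arrival = 6 − 6 = 0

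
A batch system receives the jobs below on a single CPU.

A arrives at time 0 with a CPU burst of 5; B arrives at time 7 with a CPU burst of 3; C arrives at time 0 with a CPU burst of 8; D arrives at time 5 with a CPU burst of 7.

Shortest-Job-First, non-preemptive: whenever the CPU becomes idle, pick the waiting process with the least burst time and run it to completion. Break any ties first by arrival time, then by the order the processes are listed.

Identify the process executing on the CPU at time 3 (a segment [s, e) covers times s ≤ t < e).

A

Timeline: | A 0-5 | D 5-12 | B 12-15 | C 15-23 |
Completion: A=5  B=15  C=23  D=12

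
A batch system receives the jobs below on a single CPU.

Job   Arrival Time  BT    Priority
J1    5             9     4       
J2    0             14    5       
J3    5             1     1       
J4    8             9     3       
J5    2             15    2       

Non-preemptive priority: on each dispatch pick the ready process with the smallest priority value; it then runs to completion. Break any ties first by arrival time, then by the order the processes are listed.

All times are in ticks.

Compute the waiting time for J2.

Schedule: | J2 0-14 | J3 14-15 | J5 15-30 | J4 30-39 | J1 39-48 |
Completion: J1=48  J2=14  J3=15  J4=39  J5=30
Waiting(J2) = turnaround − burst = 14 − 14 = 0

0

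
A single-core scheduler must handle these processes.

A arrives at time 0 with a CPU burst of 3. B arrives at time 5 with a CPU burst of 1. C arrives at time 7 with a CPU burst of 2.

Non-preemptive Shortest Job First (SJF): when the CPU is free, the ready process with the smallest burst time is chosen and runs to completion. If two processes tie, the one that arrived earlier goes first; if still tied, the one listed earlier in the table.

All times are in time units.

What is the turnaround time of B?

1

Timeline: | A 0-3 | idle 3-5 | B 5-6 | idle 6-7 | C 7-9 |
Completion: A=3  B=6  C=9
Turnaround(B) = completion − arrival = 6 − 5 = 1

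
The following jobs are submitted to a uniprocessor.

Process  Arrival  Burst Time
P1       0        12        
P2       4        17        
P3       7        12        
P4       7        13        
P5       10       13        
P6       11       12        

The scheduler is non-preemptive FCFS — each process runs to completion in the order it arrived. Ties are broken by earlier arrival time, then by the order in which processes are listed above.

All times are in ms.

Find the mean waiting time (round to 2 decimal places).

27.33

Timeline: | P1 0-12 | P2 12-29 | P3 29-41 | P4 41-54 | P5 54-67 | P6 67-79 |
Completion: P1=12  P2=29  P3=41  P4=54  P5=67  P6=79
Waiting times: P1=0, P2=8, P3=22, P4=34, P5=44, P6=56
Average waiting = (0+8+22+34+44+56) / 6 = 164/6 = 27.33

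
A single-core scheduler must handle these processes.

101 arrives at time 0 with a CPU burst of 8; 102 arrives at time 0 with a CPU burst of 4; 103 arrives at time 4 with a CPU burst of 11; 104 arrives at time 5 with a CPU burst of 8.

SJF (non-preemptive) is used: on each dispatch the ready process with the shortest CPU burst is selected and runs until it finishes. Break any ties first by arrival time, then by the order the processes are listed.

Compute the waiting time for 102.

Gantt: | 102 0-4 | 101 4-12 | 104 12-20 | 103 20-31 |
Completion: 101=12  102=4  103=31  104=20
Waiting(102) = turnaround − burst = 4 − 4 = 0

0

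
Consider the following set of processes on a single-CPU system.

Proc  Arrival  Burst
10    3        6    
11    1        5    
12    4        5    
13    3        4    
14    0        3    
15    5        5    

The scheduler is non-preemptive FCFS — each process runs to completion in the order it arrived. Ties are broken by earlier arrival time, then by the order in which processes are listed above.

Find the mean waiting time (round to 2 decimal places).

8.33

Gantt: | 14 0-3 | 11 3-8 | 10 8-14 | 13 14-18 | 12 18-23 | 15 23-28 |
Completion: 10=14  11=8  12=23  13=18  14=3  15=28
Turnaround (C−A): 10=11  11=7  12=19  13=15  14=3  15=23
Waiting times: 10=5, 11=2, 12=14, 13=11, 14=0, 15=18
Average waiting = (5+2+14+11+0+18) / 6 = 50/6 = 8.33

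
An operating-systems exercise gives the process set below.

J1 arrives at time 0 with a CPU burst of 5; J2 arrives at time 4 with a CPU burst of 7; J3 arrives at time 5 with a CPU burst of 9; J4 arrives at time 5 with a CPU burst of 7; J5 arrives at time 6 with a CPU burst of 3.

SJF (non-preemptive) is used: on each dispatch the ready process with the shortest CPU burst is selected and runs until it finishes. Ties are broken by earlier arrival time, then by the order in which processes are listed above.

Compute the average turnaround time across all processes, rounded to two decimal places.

Schedule: | J1 0-5 | J2 5-12 | J5 12-15 | J4 15-22 | J3 22-31 |
Completion: J1=5  J2=12  J3=31  J4=22  J5=15
Turnaround (C−A): J1=5  J2=8  J3=26  J4=17  J5=9
Turnaround times: J1=5, J2=8, J3=26, J4=17, J5=9
Average turnaround = (5+8+26+17+9) / 5 = 65/5 = 13.00

13.00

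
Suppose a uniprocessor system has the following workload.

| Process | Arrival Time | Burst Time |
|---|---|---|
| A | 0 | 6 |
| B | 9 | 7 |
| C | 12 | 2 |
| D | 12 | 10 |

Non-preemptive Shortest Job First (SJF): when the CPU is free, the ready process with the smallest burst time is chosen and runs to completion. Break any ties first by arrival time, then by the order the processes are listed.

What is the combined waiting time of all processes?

10

Schedule: | A 0-6 | idle 6-9 | B 9-16 | C 16-18 | D 18-28 |
Completion: A=6  B=16  C=18  D=28
Turnaround (C−A): A=6  B=7  C=6  D=16
Waiting = turnaround − burst: A=0, B=0, C=4, D=6
Total waiting = 0 + 0 + 4 + 6 = 10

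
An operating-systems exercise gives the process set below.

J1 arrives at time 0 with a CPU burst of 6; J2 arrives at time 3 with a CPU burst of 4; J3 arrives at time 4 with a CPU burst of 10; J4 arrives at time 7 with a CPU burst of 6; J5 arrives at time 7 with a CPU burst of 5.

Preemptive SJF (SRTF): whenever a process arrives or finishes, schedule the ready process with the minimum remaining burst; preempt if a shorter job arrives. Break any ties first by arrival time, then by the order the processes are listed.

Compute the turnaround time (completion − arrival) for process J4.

Timeline: | J1 0-6 | J2 6-10 | J5 10-15 | J4 15-21 | J3 21-31 |
Completion: J1=6  J2=10  J3=31  J4=21  J5=15
Turnaround (C−A): J1=6  J2=7  J3=27  J4=14  J5=8
Turnaround(J4) = completion − arrival = 21 − 7 = 14

14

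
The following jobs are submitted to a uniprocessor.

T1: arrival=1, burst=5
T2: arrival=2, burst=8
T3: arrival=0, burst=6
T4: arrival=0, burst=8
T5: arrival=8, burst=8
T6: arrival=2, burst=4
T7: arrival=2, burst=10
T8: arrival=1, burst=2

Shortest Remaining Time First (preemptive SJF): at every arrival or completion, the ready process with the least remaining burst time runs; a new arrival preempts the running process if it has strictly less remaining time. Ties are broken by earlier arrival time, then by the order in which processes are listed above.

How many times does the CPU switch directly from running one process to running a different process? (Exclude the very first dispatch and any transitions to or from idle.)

8

Schedule: | T3 0-1 | T8 1-3 | T6 3-7 | T3 7-12 | T1 12-17 | T4 17-25 | T2 25-33 | T5 33-41 | T7 41-51 |
Completion: T1=17  T2=33  T3=12  T4=25  T5=41  T6=7  T7=51  T8=3
Turnaround (C−A): T1=16  T2=31  T3=12  T4=25  T5=33  T6=5  T7=49  T8=2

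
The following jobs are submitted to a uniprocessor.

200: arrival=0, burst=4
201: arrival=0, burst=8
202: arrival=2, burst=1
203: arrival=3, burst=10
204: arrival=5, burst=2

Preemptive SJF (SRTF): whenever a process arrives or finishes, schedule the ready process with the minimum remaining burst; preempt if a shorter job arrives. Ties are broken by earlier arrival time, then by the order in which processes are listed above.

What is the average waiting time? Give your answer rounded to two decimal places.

4.00

Gantt: | 200 0-2 | 202 2-3 | 200 3-5 | 204 5-7 | 201 7-15 | 203 15-25 |
Completion: 200=5  201=15  202=3  203=25  204=7
Turnaround (C−A): 200=5  201=15  202=1  203=22  204=2
Waiting times: 200=1, 201=7, 202=0, 203=12, 204=0
Average waiting = (1+7+0+12+0) / 5 = 20/5 = 4.00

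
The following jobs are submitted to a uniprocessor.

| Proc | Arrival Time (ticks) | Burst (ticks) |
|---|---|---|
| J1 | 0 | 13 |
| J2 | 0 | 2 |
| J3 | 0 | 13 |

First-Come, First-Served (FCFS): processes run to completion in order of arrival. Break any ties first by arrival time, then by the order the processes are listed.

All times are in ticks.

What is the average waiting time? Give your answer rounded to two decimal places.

Schedule: | J1 0-13 | J2 13-15 | J3 15-28 |
Completion: J1=13  J2=15  J3=28
Turnaround (C−A): J1=13  J2=15  J3=28
Waiting times: J1=0, J2=13, J3=15
Average waiting = (0+13+15) / 3 = 28/3 = 9.33

9.33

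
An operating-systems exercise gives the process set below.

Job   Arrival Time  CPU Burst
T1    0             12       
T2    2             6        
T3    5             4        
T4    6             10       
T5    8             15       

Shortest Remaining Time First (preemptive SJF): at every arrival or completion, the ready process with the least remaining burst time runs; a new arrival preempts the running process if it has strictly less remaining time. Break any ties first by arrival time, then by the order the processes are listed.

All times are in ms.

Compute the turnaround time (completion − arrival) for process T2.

Schedule: | T1 0-2 | T2 2-8 | T3 8-12 | T1 12-22 | T4 22-32 | T5 32-47 |
Completion: T1=22  T2=8  T3=12  T4=32  T5=47
Turnaround (C−A): T1=22  T2=6  T3=7  T4=26  T5=39
Turnaround(T2) = completion − arrival = 8 − 2 = 6

6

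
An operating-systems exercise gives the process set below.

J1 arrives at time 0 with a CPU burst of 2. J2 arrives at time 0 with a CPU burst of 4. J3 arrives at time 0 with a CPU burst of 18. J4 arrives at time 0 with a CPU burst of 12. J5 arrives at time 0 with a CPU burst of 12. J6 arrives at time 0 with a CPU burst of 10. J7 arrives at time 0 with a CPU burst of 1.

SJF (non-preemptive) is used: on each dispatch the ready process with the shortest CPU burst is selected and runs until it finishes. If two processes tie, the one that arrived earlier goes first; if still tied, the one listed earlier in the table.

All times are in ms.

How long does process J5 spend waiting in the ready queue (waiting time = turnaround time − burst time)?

29

Timeline: | J7 0-1 | J1 1-3 | J2 3-7 | J6 7-17 | J4 17-29 | J5 29-41 | J3 41-59 |
Completion: J1=3  J2=7  J3=59  J4=29  J5=41  J6=17  J7=1
Waiting(J5) = turnaround − burst = 41 − 12 = 29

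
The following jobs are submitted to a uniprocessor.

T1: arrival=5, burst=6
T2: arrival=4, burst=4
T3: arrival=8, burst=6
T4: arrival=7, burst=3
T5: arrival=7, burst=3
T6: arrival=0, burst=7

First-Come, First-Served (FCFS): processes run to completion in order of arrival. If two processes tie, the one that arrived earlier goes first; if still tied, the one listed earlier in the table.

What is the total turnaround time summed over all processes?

76

Gantt: | T6 0-7 | T2 7-11 | T1 11-17 | T4 17-20 | T5 20-23 | T3 23-29 |
Completion: T1=17  T2=11  T3=29  T4=20  T5=23  T6=7
Turnaround = completion − arrival: T1=12, T2=7, T3=21, T4=13, T5=16, T6=7
Total turnaround = 12 + 7 + 21 + 13 + 16 + 7 = 76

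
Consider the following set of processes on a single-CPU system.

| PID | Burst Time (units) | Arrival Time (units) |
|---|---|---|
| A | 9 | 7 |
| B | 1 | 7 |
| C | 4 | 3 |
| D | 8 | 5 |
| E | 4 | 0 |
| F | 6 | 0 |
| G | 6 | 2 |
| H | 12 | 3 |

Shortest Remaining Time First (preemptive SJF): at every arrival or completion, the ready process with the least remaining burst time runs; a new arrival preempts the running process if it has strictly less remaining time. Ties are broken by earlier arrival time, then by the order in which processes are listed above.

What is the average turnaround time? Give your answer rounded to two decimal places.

Timeline: | E 0-4 | C 4-8 | B 8-9 | F 9-15 | G 15-21 | D 21-29 | A 29-38 | H 38-50 |
Completion: A=38  B=9  C=8  D=29  E=4  F=15  G=21  H=50
Turnaround times: A=31, B=2, C=5, D=24, E=4, F=15, G=19, H=47
Average turnaround = (31+2+5+24+4+15+19+47) / 8 = 147/8 = 18.38

18.38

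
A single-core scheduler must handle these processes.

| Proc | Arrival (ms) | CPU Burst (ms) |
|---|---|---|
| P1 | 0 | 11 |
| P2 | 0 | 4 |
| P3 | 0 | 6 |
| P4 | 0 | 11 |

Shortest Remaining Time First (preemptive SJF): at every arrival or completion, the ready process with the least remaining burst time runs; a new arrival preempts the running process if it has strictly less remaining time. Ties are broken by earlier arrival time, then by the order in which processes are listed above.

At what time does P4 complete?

Timeline: | P2 0-4 | P3 4-10 | P1 10-21 | P4 21-32 |
Completion: P1=21  P2=4  P3=10  P4=32
Turnaround (C−A): P1=21  P2=4  P3=10  P4=32

32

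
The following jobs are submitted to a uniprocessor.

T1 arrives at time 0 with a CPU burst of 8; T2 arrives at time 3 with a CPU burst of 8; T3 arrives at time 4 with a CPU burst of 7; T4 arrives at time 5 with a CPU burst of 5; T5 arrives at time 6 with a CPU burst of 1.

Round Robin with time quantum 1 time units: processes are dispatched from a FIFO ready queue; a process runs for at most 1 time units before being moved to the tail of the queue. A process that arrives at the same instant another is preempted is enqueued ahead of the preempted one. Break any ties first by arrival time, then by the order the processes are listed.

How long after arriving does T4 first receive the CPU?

2

Gantt: | T1 0-3 | T2 3-4 | T1 4-5 | T3 5-6 | T2 6-7 | T4 7-8 | T1 8-9 | T5 9-10 | T3 10-11 | T2 11-12 | T4 12-13 | T1 13-14 | T3 14-15 | T2 15-16 | T4 16-17 | T1 17-18 | T3 18-19 | T2 19-20 | T4 20-21 | T1 21-22 | T3 22-23 | T2 23-24 | T4 24-25 | T3 25-26 | T2 26-27 | T3 27-28 | T2 28-29 |
Completion: T1=22  T2=29  T3=28  T4=25  T5=10
Response(T4) = first start − arrival = 7 − 5 = 2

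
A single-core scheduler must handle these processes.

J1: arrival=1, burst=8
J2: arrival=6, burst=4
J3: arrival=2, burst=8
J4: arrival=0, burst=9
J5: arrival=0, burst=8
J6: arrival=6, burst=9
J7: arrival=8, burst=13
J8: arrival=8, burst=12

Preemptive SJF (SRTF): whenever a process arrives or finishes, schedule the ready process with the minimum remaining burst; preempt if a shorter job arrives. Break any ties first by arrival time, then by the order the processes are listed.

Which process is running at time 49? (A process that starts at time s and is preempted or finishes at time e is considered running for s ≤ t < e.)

J8

Timeline: | J5 0-8 | J2 8-12 | J1 12-20 | J3 20-28 | J4 28-37 | J6 37-46 | J8 46-58 | J7 58-71 |
Completion: J1=20  J2=12  J3=28  J4=37  J5=8  J6=46  J7=71  J8=58
Turnaround (C−A): J1=19  J2=6  J3=26  J4=37  J5=8  J6=40  J7=63  J8=50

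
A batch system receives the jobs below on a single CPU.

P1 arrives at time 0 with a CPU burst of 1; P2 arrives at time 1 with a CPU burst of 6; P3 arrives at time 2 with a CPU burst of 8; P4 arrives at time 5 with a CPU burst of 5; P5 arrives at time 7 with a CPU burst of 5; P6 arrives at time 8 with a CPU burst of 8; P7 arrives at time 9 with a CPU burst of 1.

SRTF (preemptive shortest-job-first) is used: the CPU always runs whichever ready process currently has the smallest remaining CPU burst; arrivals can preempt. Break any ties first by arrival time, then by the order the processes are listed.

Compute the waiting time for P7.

Timeline: | P1 0-1 | P2 1-7 | P4 7-9 | P7 9-10 | P4 10-13 | P5 13-18 | P3 18-26 | P6 26-34 |
Completion: P1=1  P2=7  P3=26  P4=13  P5=18  P6=34  P7=10
Turnaround (C−A): P1=1  P2=6  P3=24  P4=8  P5=11  P6=26  P7=1
Waiting(P7) = turnaround − burst = 1 − 1 = 0

0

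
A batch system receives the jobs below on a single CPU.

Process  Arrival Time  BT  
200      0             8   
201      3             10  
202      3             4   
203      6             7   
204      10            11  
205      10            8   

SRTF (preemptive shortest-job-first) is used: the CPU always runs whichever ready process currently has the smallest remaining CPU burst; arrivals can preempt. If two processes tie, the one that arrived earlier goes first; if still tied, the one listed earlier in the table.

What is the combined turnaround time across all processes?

Timeline: | 200 0-3 | 202 3-7 | 200 7-12 | 203 12-19 | 205 19-27 | 201 27-37 | 204 37-48 |
Completion: 200=12  201=37  202=7  203=19  204=48  205=27
Turnaround = completion − arrival: 200=12, 201=34, 202=4, 203=13, 204=38, 205=17
Total turnaround = 12 + 34 + 4 + 13 + 38 + 17 = 118

118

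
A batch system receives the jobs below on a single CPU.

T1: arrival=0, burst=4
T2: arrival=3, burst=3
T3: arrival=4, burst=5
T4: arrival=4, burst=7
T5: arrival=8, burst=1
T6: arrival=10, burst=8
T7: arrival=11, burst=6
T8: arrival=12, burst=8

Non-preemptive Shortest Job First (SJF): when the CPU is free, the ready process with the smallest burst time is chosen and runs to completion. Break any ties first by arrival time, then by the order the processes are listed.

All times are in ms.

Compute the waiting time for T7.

2

Timeline: | T1 0-4 | T2 4-7 | T3 7-12 | T5 12-13 | T7 13-19 | T4 19-26 | T6 26-34 | T8 34-42 |
Completion: T1=4  T2=7  T3=12  T4=26  T5=13  T6=34  T7=19  T8=42
Turnaround (C−A): T1=4  T2=4  T3=8  T4=22  T5=5  T6=24  T7=8  T8=30
Waiting(T7) = turnaround − burst = 8 − 6 = 2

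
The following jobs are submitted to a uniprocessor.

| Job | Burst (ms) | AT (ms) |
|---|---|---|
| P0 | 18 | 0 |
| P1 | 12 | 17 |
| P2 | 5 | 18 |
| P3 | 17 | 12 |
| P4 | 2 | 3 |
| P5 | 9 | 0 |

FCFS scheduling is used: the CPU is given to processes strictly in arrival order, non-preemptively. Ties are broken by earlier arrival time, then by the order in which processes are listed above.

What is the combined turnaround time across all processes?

Schedule: | P0 0-18 | P5 18-27 | P4 27-29 | P3 29-46 | P1 46-58 | P2 58-63 |
Completion: P0=18  P1=58  P2=63  P3=46  P4=29  P5=27
Turnaround (C−A): P0=18  P1=41  P2=45  P3=34  P4=26  P5=27
Turnaround = completion − arrival: P0=18, P1=41, P2=45, P3=34, P4=26, P5=27
Total turnaround = 18 + 41 + 45 + 34 + 26 + 27 = 191

191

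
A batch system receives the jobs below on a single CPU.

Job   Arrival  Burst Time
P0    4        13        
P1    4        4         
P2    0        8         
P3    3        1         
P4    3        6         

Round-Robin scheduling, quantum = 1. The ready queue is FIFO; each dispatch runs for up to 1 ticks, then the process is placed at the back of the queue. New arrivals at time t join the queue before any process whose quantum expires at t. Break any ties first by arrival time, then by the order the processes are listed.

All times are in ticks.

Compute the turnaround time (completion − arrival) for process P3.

Schedule: | P2 0-3 | P3 3-4 | P4 4-5 | P2 5-6 | P0 6-7 | P1 7-8 | P4 8-9 | P2 9-10 | P0 10-11 | P1 11-12 | P4 12-13 | P2 13-14 | P0 14-15 | P1 15-16 | P4 16-17 | P2 17-18 | P0 18-19 | P1 19-20 | P4 20-21 | P2 21-22 | P0 22-23 | P4 23-24 | P0 24-32 |
Completion: P0=32  P1=20  P2=22  P3=4  P4=24
Turnaround (C−A): P0=28  P1=16  P2=22  P3=1  P4=21
Turnaround(P3) = completion − arrival = 4 − 3 = 1

1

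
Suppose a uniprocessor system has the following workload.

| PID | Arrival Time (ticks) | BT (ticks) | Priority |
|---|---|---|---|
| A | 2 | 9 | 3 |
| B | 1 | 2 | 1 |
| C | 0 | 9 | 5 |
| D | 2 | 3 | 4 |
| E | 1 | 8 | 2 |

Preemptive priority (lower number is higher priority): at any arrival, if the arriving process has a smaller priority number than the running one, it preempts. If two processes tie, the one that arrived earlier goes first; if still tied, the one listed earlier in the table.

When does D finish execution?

Schedule: | C 0-1 | B 1-3 | E 3-11 | A 11-20 | D 20-23 | C 23-31 |
Completion: A=20  B=3  C=31  D=23  E=11

23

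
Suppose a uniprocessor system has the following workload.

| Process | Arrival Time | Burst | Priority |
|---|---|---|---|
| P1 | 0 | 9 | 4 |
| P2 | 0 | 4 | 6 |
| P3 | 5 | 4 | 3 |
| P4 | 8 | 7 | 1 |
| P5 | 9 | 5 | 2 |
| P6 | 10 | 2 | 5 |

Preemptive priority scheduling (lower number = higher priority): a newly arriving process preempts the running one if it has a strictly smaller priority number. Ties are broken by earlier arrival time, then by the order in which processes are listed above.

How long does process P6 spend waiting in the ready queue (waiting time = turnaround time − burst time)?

Schedule: | P1 0-5 | P3 5-8 | P4 8-15 | P5 15-20 | P3 20-21 | P1 21-25 | P6 25-27 | P2 27-31 |
Completion: P1=25  P2=31  P3=21  P4=15  P5=20  P6=27
Waiting(P6) = turnaround − burst = 17 − 2 = 15

15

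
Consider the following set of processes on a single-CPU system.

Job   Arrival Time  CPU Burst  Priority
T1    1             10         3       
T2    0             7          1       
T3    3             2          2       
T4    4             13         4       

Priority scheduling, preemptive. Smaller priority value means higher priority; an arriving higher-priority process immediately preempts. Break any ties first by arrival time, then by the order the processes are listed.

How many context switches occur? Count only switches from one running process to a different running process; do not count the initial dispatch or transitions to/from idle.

Schedule: | T2 0-7 | T3 7-9 | T1 9-19 | T4 19-32 |
Completion: T1=19  T2=7  T3=9  T4=32

3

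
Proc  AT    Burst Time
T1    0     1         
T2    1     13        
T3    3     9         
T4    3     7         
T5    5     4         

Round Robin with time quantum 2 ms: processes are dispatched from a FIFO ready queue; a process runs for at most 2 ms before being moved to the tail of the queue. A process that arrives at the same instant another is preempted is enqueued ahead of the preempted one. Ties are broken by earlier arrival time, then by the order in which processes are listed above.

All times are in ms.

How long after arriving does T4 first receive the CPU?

Timeline: | T1 0-1 | T2 1-3 | T3 3-5 | T4 5-7 | T2 7-9 | T5 9-11 | T3 11-13 | T4 13-15 | T2 15-17 | T5 17-19 | T3 19-21 | T4 21-23 | T2 23-25 | T3 25-27 | T4 27-28 | T2 28-30 | T3 30-31 | T2 31-34 |
Completion: T1=1  T2=34  T3=31  T4=28  T5=19
Turnaround (C−A): T1=1  T2=33  T3=28  T4=25  T5=14
Response(T4) = first start − arrival = 5 − 3 = 2

2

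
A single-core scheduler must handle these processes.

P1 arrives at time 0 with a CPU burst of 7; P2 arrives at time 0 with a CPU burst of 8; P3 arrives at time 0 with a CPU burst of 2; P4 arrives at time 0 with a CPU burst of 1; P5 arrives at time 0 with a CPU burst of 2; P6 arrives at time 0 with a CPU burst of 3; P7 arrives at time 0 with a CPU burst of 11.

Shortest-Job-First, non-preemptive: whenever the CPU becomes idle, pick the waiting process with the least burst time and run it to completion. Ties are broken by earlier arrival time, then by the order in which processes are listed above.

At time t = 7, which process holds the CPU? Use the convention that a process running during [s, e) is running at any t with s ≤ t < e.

Timeline: | P4 0-1 | P3 1-3 | P5 3-5 | P6 5-8 | P1 8-15 | P2 15-23 | P7 23-34 |
Completion: P1=15  P2=23  P3=3  P4=1  P5=5  P6=8  P7=34

P6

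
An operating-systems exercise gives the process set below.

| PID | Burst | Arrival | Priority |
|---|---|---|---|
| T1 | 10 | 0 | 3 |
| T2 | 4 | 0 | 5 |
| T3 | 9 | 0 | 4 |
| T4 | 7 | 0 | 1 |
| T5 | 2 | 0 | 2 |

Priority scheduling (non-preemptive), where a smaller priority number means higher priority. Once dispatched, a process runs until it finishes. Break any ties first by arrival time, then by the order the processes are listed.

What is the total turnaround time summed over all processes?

95

Schedule: | T4 0-7 | T5 7-9 | T1 9-19 | T3 19-28 | T2 28-32 |
Completion: T1=19  T2=32  T3=28  T4=7  T5=9
Turnaround (C−A): T1=19  T2=32  T3=28  T4=7  T5=9
Turnaround = completion − arrival: T1=19, T2=32, T3=28, T4=7, T5=9
Total turnaround = 19 + 32 + 28 + 7 + 9 = 95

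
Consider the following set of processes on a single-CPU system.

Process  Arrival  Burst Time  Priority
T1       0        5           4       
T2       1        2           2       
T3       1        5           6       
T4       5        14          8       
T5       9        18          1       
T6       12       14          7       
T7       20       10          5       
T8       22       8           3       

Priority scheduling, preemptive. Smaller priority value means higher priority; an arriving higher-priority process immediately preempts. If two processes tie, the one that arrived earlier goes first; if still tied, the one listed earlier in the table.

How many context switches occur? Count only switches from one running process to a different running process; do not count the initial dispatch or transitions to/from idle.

Timeline: | T1 0-1 | T2 1-3 | T1 3-7 | T3 7-9 | T5 9-27 | T8 27-35 | T7 35-45 | T3 45-48 | T6 48-62 | T4 62-76 |
Completion: T1=7  T2=3  T3=48  T4=76  T5=27  T6=62  T7=45  T8=35
Turnaround (C−A): T1=7  T2=2  T3=47  T4=71  T5=18  T6=50  T7=25  T8=13

9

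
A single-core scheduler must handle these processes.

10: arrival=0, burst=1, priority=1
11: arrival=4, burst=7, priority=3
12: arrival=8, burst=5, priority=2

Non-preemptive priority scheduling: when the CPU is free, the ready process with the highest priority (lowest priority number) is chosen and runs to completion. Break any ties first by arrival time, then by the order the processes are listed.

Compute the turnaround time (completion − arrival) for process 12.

8

Timeline: | 10 0-1 | idle 1-4 | 11 4-11 | 12 11-16 |
Completion: 10=1  11=11  12=16
Turnaround (C−A): 10=1  11=7  12=8
Turnaround(12) = completion − arrival = 16 − 8 = 8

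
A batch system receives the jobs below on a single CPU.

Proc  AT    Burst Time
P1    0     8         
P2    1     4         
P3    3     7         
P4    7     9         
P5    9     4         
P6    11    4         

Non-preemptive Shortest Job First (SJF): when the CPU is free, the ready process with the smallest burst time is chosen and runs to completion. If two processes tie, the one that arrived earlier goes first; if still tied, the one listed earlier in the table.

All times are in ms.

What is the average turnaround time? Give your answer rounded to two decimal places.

Timeline: | P1 0-8 | P2 8-12 | P5 12-16 | P6 16-20 | P3 20-27 | P4 27-36 |
Completion: P1=8  P2=12  P3=27  P4=36  P5=16  P6=20
Turnaround (C−A): P1=8  P2=11  P3=24  P4=29  P5=7  P6=9
Turnaround times: P1=8, P2=11, P3=24, P4=29, P5=7, P6=9
Average turnaround = (8+11+24+29+7+9) / 6 = 88/6 = 14.67

14.67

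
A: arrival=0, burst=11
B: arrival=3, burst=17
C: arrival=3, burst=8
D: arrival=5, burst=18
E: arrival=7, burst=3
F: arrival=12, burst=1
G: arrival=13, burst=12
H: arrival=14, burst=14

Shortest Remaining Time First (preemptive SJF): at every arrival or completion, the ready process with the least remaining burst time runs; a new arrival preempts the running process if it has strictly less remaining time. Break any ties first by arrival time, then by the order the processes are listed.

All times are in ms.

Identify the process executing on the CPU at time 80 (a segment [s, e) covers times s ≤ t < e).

D

Schedule: | A 0-7 | E 7-10 | A 10-12 | F 12-13 | A 13-15 | C 15-23 | G 23-35 | H 35-49 | B 49-66 | D 66-84 |
Completion: A=15  B=66  C=23  D=84  E=10  F=13  G=35  H=49
Turnaround (C−A): A=15  B=63  C=20  D=79  E=3  F=1  G=22  H=35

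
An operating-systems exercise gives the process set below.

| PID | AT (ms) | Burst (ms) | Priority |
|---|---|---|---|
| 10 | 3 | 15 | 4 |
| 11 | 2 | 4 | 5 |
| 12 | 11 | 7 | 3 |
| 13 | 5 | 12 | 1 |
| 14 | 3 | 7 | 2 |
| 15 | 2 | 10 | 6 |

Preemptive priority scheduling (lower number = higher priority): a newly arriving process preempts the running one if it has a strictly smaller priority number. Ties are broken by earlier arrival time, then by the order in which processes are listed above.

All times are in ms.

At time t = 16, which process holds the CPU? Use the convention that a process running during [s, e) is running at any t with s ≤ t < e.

Schedule: | idle 0-2 | 11 2-3 | 14 3-5 | 13 5-17 | 14 17-22 | 12 22-29 | 10 29-44 | 11 44-47 | 15 47-57 |
Completion: 10=44  11=47  12=29  13=17  14=22  15=57

13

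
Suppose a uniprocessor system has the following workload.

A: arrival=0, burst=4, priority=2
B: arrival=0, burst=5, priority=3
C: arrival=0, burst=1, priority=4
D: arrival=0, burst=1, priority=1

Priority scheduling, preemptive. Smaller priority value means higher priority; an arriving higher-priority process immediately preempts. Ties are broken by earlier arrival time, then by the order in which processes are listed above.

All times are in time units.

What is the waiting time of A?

Schedule: | D 0-1 | A 1-5 | B 5-10 | C 10-11 |
Completion: A=5  B=10  C=11  D=1
Turnaround (C−A): A=5  B=10  C=11  D=1
Waiting(A) = turnaround − burst = 5 − 4 = 1

1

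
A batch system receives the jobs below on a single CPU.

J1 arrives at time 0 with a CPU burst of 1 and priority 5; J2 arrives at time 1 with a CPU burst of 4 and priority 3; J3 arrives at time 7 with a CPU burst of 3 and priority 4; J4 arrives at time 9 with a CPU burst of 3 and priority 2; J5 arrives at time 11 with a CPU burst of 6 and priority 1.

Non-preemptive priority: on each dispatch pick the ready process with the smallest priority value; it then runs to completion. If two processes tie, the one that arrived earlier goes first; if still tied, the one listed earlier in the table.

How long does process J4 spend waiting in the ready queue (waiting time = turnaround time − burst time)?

1

Timeline: | J1 0-1 | J2 1-5 | idle 5-7 | J3 7-10 | J4 10-13 | J5 13-19 |
Completion: J1=1  J2=5  J3=10  J4=13  J5=19
Turnaround (C−A): J1=1  J2=4  J3=3  J4=4  J5=8
Waiting(J4) = turnaround − burst = 4 − 3 = 1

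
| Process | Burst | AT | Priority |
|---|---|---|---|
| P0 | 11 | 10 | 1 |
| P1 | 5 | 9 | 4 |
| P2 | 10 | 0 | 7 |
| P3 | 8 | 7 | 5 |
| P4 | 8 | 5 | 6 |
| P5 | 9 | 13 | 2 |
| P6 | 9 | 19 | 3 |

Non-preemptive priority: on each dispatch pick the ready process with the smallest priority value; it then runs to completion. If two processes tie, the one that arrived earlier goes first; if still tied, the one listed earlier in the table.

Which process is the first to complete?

Gantt: | P2 0-10 | P0 10-21 | P5 21-30 | P6 30-39 | P1 39-44 | P3 44-52 | P4 52-60 |
Completion: P0=21  P1=44  P2=10  P3=52  P4=60  P5=30  P6=39
Turnaround (C−A): P0=11  P1=35  P2=10  P3=45  P4=55  P5=17  P6=20
Finish order: P2 → P0 → P5 → P6 → P1 → P3 → P4

P2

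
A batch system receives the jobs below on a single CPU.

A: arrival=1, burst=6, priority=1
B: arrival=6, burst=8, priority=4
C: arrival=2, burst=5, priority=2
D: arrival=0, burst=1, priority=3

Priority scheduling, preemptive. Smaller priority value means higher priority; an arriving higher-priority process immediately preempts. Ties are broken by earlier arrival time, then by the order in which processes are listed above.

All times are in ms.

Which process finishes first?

Schedule: | D 0-1 | A 1-7 | C 7-12 | B 12-20 |
Completion: A=7  B=20  C=12  D=1
Turnaround (C−A): A=6  B=14  C=10  D=1
Finish order: D → A → C → B

D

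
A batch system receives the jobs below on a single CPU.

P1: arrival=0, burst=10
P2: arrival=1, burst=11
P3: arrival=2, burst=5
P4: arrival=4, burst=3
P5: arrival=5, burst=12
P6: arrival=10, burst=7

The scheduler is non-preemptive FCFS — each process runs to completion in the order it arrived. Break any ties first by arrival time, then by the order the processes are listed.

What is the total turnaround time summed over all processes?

Schedule: | P1 0-10 | P2 10-21 | P3 21-26 | P4 26-29 | P5 29-41 | P6 41-48 |
Completion: P1=10  P2=21  P3=26  P4=29  P5=41  P6=48
Turnaround (C−A): P1=10  P2=20  P3=24  P4=25  P5=36  P6=38
Turnaround = completion − arrival: P1=10, P2=20, P3=24, P4=25, P5=36, P6=38
Total turnaround = 10 + 20 + 24 + 25 + 36 + 38 = 153

153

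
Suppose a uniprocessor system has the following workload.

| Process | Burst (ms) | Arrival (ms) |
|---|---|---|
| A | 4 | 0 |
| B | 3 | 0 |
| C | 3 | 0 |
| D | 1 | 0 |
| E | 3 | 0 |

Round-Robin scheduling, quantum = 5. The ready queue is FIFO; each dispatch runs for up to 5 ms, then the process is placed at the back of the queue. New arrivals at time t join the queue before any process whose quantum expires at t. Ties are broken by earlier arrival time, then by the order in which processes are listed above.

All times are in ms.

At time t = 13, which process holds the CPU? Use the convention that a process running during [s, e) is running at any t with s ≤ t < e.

E

Gantt: | A 0-4 | B 4-7 | C 7-10 | D 10-11 | E 11-14 |
Completion: A=4  B=7  C=10  D=11  E=14
Turnaround (C−A): A=4  B=7  C=10  D=11  E=14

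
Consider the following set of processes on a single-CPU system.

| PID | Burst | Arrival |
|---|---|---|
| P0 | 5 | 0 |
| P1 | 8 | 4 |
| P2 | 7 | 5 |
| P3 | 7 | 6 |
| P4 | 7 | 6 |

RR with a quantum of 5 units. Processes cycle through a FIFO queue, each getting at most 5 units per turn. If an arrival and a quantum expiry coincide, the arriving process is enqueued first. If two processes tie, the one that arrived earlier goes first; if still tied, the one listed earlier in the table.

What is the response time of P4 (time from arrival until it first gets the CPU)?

14

Schedule: | P0 0-5 | P1 5-10 | P2 10-15 | P3 15-20 | P4 20-25 | P1 25-28 | P2 28-30 | P3 30-32 | P4 32-34 |
Completion: P0=5  P1=28  P2=30  P3=32  P4=34
Turnaround (C−A): P0=5  P1=24  P2=25  P3=26  P4=28
Response(P4) = first start − arrival = 20 − 6 = 14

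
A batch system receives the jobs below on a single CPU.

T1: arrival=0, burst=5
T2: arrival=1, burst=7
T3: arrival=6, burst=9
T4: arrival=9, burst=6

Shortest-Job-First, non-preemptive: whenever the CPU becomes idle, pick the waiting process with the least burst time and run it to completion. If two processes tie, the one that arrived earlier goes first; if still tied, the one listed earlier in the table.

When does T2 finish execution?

Gantt: | T1 0-5 | T2 5-12 | T4 12-18 | T3 18-27 |
Completion: T1=5  T2=12  T3=27  T4=18

12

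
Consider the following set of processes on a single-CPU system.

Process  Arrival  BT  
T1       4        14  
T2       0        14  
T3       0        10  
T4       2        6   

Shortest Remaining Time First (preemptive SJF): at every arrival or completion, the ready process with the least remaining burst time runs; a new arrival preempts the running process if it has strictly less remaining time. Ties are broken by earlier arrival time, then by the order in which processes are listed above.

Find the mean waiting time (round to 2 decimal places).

12.00

Schedule: | T3 0-2 | T4 2-8 | T3 8-16 | T2 16-30 | T1 30-44 |
Completion: T1=44  T2=30  T3=16  T4=8
Waiting times: T1=26, T2=16, T3=6, T4=0
Average waiting = (26+16+6+0) / 4 = 48/4 = 12.00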